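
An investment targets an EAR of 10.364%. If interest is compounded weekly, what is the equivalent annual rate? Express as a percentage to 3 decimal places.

9.871%

(1 + r/52)^52 − 1 = 0.10364, so 1 + r/52 = 1.10364^(1/52).
r/52 = 0.001898, so r = 0.098707 = 9.871%.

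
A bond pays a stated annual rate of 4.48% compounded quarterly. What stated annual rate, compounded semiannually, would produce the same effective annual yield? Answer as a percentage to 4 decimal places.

EAR = (1 + 0.0448/4)^4 − 1 = 0.045558.
Solve (1 + r/2)^2 = 1.045558: r/2 = 1.045558^(1/2) − 1 = 0.022525, so r = 0.045051 = 4.5051%.

4.5051%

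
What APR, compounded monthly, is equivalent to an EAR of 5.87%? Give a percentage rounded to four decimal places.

(1 + r/12)^12 − 1 = 0.0587, so 1 + r/12 = 1.0587^(1/12).
r/12 = 0.004765, so r = 0.057178 = 5.7178%.

5.7178%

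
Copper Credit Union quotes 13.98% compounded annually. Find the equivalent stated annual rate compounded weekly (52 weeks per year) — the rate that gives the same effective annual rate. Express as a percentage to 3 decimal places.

13.102%

Compounded annually, EAR = nominal = 0.139800.
Solve (1 + r/52)^52 = 1.139800: r/52 = 1.139800^(1/52) − 1 = 0.002520, so r = 0.131018 = 13.102%.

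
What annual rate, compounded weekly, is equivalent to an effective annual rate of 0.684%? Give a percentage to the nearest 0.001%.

(1 + r/52)^52 − 1 = 0.00684, so 1 + r/52 = 1.00684^(1/52).
r/52 = 0.000131, so r = 0.006817 = 0.682%.

0.682%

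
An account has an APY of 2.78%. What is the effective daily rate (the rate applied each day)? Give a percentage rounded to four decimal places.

0.0075%

The per-day rate i satisfies (1 + i)^365 = 1 + 0.0278.
i = 1.0278^(1/365) − 1 = 0.0000751 = 0.0075%.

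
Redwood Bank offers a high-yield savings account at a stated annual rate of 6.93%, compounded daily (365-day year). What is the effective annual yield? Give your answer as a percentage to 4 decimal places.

EAR = (1 + 0.0693/365)^365 − 1.
= (1 + 0.000190)^365 − 1 = 1.071751 − 1 = 7.1751%.

7.1751%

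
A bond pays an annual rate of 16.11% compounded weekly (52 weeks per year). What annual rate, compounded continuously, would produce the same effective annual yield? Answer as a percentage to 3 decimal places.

EAR = (1 + 0.1611/52)^52 − 1 = 0.174510.
Equivalent continuous rate: r = ln(1 + 0.174510) = 0.160851 = 16.085%.

16.085%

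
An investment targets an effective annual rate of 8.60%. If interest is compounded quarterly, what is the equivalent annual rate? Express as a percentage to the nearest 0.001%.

8.336%

(1 + r/4)^4 − 1 = 0.0860, so 1 + r/4 = 1.0860^(1/4).
r/4 = 0.020839, so r = 0.083358 = 8.336%.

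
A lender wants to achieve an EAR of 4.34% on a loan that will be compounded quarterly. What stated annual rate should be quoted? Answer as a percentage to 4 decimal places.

4.2711%

(1 + r/4)^4 − 1 = 0.0434, so 1 + r/4 = 1.0434^(1/4).
r/4 = 0.010678, so r = 0.042711 = 4.2711%.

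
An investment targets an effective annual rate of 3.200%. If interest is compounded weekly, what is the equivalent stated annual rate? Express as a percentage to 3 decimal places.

3.151%

(1 + r/52)^52 − 1 = 0.03200, so 1 + r/52 = 1.03200^(1/52).
r/52 = 0.000606, so r = 0.031508 = 3.151%.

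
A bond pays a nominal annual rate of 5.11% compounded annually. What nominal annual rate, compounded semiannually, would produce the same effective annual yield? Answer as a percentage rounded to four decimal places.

Compounded annually, EAR = nominal = 0.051100.
Solve (1 + r/2)^2 = 1.051100: r/2 = 1.051100^(1/2) − 1 = 0.025232, so r = 0.050463 = 5.0463%.

5.0463%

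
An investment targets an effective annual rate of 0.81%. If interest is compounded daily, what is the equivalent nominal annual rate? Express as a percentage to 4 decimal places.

0.8067%

(1 + r/365)^365 − 1 = 0.0081, so 1 + r/365 = 1.0081^(1/365).
r/365 = 0.000022, so r = 0.008067 = 0.8067%.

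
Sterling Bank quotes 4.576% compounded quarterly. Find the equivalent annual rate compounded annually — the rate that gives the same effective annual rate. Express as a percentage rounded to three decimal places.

EAR = (1 + 0.04576/4)^4 − 1 = 0.046551.
Compounded annually, the equivalent nominal rate is the EAR itself: 4.655%.

4.655%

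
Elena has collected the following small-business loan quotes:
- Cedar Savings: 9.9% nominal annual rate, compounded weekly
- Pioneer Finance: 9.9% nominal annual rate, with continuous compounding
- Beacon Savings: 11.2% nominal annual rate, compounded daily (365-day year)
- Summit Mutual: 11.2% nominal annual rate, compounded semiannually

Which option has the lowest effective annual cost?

Cedar Savings

Cedar Savings: (1 + 0.099/52)^52 − 1 = 10.396%
Pioneer Finance: e^0.099 − 1 = 10.407%
Beacon Savings: (1 + 0.112/365)^365 − 1 = 11.849%
Summit Mutual: (1 + 0.112/2)^2 − 1 = 11.514%
The lowest effective annual rate is Cedar Savings at 10.396%.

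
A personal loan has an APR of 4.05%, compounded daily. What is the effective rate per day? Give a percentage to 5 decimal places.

With a nominal annual rate compounded daily, the periodic rate is the nominal rate divided by 365.
i = 0.0405 / 365 = 0.0001110 = 0.01110%.

0.01110%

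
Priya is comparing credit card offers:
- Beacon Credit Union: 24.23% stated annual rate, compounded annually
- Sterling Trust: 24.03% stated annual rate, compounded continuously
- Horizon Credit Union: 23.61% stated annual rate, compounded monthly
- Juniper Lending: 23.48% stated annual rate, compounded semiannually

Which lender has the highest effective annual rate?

Beacon Credit Union: compounded annually, EAR = 24.230%
Sterling Trust: e^0.2403 − 1 = 27.163%
Horizon Credit Union: (1 + 0.2361/12)^12 − 1 = 26.340%
Juniper Lending: (1 + 0.2348/2)^2 − 1 = 24.858%
The highest effective annual rate is Sterling Trust at 27.163%.

Sterling Trust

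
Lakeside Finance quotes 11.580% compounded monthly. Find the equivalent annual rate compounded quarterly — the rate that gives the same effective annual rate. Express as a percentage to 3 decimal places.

EAR = (1 + 0.11580/12)^12 − 1 = 0.122148.
Solve (1 + r/4)^4 = 1.122148: r/4 = 1.122148^(1/4) − 1 = 0.029230, so r = 0.116921 = 11.692%.

11.692%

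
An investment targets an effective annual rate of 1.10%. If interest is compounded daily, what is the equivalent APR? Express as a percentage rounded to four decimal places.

(1 + r/365)^365 − 1 = 0.0110, so 1 + r/365 = 1.0110^(1/365).
r/365 = 0.000030, so r = 0.010940 = 1.0940%.

1.0940%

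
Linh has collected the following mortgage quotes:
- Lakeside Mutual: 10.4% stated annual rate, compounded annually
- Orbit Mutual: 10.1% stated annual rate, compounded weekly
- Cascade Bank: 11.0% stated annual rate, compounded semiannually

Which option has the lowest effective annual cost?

Lakeside Mutual: compounded annually, EAR = 10.400%
Orbit Mutual: (1 + 0.101/52)^52 − 1 = 10.617%
Cascade Bank: (1 + 0.110/2)^2 − 1 = 11.302%
The lowest effective annual rate is Lakeside Mutual at 10.400%.

Lakeside Mutual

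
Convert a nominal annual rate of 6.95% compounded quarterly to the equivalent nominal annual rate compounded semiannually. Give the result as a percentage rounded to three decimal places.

7.010%

EAR = (1 + 0.0695/4)^4 − 1 = 0.071332.
Solve (1 + r/2)^2 = 1.071332: r/2 = 1.071332^(1/2) − 1 = 0.035052, so r = 0.070104 = 7.010%.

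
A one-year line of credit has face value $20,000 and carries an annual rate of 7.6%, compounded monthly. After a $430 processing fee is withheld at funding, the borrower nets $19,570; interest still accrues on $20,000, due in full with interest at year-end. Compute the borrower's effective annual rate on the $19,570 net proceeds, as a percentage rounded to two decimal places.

Amount owed after one year: 20,000 × (1 + 0.076/12)^12 = 20,000 × 1.078704 = $21,574.08.
Effective rate on net proceeds: 21,574.08 / 19,570 − 1 = 0.102406 = 10.24%.

10.24%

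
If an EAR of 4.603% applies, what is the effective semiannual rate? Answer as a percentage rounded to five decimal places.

The per-half-year rate i satisfies (1 + i)^2 = 1 + 0.04603.
i = 1.04603^(1/2) − 1 = 0.0227561 = 2.27561%.

2.27561%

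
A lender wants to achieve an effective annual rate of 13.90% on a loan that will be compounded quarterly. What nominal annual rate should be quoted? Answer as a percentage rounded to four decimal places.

13.2291%

(1 + r/4)^4 − 1 = 0.1390, so 1 + r/4 = 1.1390^(1/4).
r/4 = 0.033073, so r = 0.132291 = 13.2291%.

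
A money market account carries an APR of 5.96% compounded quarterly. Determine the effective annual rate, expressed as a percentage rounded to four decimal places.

6.0945%

EAR = (1 + 0.0596/4)^4 − 1.
= (1 + 0.014900)^4 − 1 = 1.060945 − 1 = 6.0945%.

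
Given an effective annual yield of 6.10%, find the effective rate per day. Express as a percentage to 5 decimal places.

The per-day rate i satisfies (1 + i)^365 = 1 + 0.0610.
i = 1.0610^(1/365) − 1 = 0.0001622 = 0.01622%.

0.01622%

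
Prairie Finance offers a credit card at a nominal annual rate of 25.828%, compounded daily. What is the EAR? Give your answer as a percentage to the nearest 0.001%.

EAR = (1 + 0.25828/365)^365 − 1.
= 1.294583 − 1 = 29.458%.

29.458%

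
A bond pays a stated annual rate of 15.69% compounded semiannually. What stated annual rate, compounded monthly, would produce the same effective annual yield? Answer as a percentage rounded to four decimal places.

EAR = (1 + 0.1569/2)^2 − 1 = 0.163054.
Solve (1 + r/12)^12 = 1.163054: r/12 = 1.163054^(1/12) − 1 = 0.012667, so r = 0.152004 = 15.2004%.

15.2004%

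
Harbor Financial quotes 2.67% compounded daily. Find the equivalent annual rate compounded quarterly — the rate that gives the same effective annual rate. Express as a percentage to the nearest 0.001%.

2.679%

EAR = (1 + 0.0267/365)^365 − 1 = 0.027059.
Solve (1 + r/4)^4 = 1.027059: r/4 = 1.027059^(1/4) − 1 = 0.006697, so r = 0.026788 = 2.679%.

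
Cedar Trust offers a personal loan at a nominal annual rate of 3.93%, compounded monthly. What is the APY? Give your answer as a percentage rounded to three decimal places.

EAR = (1 + 0.0393/12)^12 − 1.
= 1.040016 − 1 = 4.002%.

4.002%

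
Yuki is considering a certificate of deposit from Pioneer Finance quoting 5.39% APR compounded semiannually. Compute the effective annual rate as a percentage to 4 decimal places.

EAR = (1 + 0.0539/2)^2 − 1.
= (1 + 0.026950)^2 − 1 = 1.054626 − 1 = 5.4626%.

5.4626%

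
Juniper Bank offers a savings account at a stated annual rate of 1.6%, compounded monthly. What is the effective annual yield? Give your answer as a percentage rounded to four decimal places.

EAR = (1 + 0.016/12)^12 − 1.
= 1.016118 − 1 = 1.6118%.

1.6118%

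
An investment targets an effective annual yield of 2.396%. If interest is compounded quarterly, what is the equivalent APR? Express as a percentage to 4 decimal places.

(1 + r/4)^4 − 1 = 0.02396, so 1 + r/4 = 1.02396^(1/4).
r/4 = 0.005937, so r = 0.023748 = 2.3748%.

2.3748%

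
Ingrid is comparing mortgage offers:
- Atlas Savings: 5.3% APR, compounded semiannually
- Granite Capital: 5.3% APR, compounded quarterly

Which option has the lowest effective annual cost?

Atlas Savings

Atlas Savings: (1 + 0.053/2)^2 − 1 = 5.370%
Granite Capital: (1 + 0.053/4)^4 − 1 = 5.406%
The lowest effective annual rate is Atlas Savings at 5.370%.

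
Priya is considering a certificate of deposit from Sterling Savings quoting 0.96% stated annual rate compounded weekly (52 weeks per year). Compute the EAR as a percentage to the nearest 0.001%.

EAR = (1 + 0.0096/52)^52 − 1.
= 1.009645 − 1 = 0.965%.

0.965%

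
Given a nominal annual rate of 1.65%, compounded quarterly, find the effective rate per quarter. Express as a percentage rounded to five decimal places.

0.41250%

With a nominal annual rate compounded quarterly, the periodic rate is the nominal rate divided by 4.
i = 0.0165 / 4 = 0.0041250 = 0.41250%.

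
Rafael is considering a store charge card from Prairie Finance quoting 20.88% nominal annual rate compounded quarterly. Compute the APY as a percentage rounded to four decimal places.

22.5725%

EAR = (1 + 0.2088/4)^4 − 1.
= (1 + 0.052200)^4 − 1 = 1.225725 − 1 = 22.5725%.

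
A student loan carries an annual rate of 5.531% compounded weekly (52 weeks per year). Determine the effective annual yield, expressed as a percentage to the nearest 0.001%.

EAR = (1 + 0.05531/52)^52 − 1.
= 1.056837 − 1 = 5.684%.

5.684%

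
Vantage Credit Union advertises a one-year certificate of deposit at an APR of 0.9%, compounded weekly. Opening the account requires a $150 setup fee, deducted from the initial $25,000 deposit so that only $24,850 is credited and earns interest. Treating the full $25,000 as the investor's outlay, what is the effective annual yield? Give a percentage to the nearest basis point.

Value after one year: 24,850 × (1 + 0.009/52)^52 = 24,850 × 1.009040 = $25,074.64.
Effective yield on the $25,000 outlay: 25,074.64 / 25,000 − 1 = 0.002986 = 0.30%.

0.30%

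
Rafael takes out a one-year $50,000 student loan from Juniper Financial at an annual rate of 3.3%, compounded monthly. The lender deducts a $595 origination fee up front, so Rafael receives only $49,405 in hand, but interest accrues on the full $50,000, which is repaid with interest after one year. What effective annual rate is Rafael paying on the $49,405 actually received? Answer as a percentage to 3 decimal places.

Amount owed after one year: 50,000 × (1 + 0.033/12)^12 = 50,000 × 1.033504 = $51,675.19.
Effective rate on net proceeds: 51,675.19 / 49,405 − 1 = 0.045951 = 4.595%.

4.595%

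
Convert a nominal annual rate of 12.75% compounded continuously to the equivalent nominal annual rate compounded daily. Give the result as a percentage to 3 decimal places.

12.752%

EAR under continuous compounding: e^0.1275 − 1 = 0.135985.
Solve (1 + r/365)^365 = 1.135985: r/365 = 1.135985^(1/365) − 1 = 0.000349, so r = 0.127522 = 12.752%.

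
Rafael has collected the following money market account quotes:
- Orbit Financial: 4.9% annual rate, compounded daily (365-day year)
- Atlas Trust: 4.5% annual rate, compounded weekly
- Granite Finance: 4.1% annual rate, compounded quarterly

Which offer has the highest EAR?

Orbit Financial

Orbit Financial: (1 + 0.049/365)^365 − 1 = 5.022%
Atlas Trust: (1 + 0.045/52)^52 − 1 = 4.601%
Granite Finance: (1 + 0.041/4)^4 − 1 = 4.163%
The highest effective annual rate is Orbit Financial at 5.022%.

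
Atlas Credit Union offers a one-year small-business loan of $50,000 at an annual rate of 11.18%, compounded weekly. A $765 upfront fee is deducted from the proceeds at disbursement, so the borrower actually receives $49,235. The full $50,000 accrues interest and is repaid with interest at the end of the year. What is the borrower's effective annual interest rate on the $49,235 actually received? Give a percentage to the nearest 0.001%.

Amount owed after one year: 50,000 × (1 + 0.1118/52)^52 = 50,000 × 1.118155 = $55,907.75.
Effective rate on net proceeds: 55,907.75 / 49,235 − 1 = 0.135529 = 13.553%.

13.553%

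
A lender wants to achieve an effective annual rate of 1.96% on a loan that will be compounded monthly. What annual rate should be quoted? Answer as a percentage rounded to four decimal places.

(1 + r/12)^12 − 1 = 0.0196, so 1 + r/12 = 1.0196^(1/12).
r/12 = 0.001619, so r = 0.019426 = 1.9426%.

1.9426%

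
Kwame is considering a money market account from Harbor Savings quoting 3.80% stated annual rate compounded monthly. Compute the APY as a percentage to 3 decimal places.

EAR = (1 + 0.0380/12)^12 − 1.
= 1.038669 − 1 = 3.867%.

3.867%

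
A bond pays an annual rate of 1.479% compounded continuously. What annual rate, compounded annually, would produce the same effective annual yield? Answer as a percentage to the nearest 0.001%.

1.490%

EAR under continuous compounding: e^0.01479 − 1 = 0.014900.
Compounded annually, the equivalent nominal rate is the EAR itself: 1.490%.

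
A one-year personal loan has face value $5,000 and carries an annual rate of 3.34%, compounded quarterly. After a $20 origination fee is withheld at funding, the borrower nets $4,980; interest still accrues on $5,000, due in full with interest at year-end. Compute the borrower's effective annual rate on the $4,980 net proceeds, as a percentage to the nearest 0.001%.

3.797%

Amount owed after one year: 5,000 × (1 + 0.0334/4)^4 = 5,000 × 1.033821 = $5,169.10.
Effective rate on net proceeds: 5,169.10 / 4,980 − 1 = 0.037973 = 3.797%.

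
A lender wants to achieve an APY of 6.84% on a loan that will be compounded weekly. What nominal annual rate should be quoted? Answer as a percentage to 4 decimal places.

6.6204%

(1 + r/52)^52 − 1 = 0.0684, so 1 + r/52 = 1.0684^(1/52).
r/52 = 0.001273, so r = 0.066204 = 6.6204%.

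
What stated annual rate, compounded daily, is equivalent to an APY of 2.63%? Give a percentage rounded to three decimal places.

2.596%

(1 + r/365)^365 − 1 = 0.0263, so 1 + r/365 = 1.0263^(1/365).
r/365 = 0.000071, so r = 0.025961 = 2.596%.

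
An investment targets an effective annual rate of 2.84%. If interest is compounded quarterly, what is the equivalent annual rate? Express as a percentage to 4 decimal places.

2.8102%

(1 + r/4)^4 − 1 = 0.0284, so 1 + r/4 = 1.0284^(1/4).
r/4 = 0.007026, so r = 0.028102 = 2.8102%.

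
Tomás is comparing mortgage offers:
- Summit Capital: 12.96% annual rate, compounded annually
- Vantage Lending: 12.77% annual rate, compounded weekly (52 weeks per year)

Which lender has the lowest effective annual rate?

Summit Capital: compounded annually, EAR = 12.960%
Vantage Lending: (1 + 0.1277/52)^52 − 1 = 13.603%
The lowest effective annual rate is Summit Capital at 12.960%.

Summit Capital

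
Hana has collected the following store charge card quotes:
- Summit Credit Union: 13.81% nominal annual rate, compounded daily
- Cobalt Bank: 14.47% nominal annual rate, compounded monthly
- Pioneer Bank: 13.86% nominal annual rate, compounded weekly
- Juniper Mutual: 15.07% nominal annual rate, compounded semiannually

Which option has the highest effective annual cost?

Juniper Mutual

Summit Credit Union: (1 + 0.1381/365)^365 − 1 = 14.806%
Cobalt Bank: (1 + 0.1447/12)^12 − 1 = 15.469%
Pioneer Bank: (1 + 0.1386/52)^52 − 1 = 14.845%
Juniper Mutual: (1 + 0.1507/2)^2 − 1 = 15.638%
The highest effective annual rate is Juniper Mutual at 15.638%.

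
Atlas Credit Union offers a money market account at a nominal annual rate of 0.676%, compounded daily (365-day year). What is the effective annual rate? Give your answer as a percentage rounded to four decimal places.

EAR = (1 + 0.00676/365)^365 − 1.
= 1.006783 − 1 = 0.6783%.

0.6783%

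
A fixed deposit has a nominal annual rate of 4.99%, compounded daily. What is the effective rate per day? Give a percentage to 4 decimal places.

With a nominal annual rate compounded daily, the periodic rate is the nominal rate divided by 365.
i = 0.0499 / 365 = 0.0001367 = 0.0137%.

0.0137%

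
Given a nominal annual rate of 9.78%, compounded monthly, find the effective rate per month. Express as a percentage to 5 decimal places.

0.81500%

With a nominal annual rate compounded monthly, the periodic rate is the nominal rate divided by 12.
i = 0.0978 / 12 = 0.0081500 = 0.81500%.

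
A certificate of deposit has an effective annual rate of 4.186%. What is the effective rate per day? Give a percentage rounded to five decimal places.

The per-day rate i satisfies (1 + i)^365 = 1 + 0.04186.
i = 1.04186^(1/365) − 1 = 0.0001124 = 0.01124%.

0.01124%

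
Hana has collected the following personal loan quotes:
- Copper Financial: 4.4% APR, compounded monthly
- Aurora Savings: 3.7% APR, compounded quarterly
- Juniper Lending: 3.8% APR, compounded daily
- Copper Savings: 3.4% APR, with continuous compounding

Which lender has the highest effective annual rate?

Copper Financial: (1 + 0.044/12)^12 − 1 = 4.490%
Aurora Savings: (1 + 0.037/4)^4 − 1 = 3.752%
Juniper Lending: (1 + 0.038/365)^365 − 1 = 3.873%
Copper Savings: e^0.034 − 1 = 3.458%
The highest effective annual rate is Copper Financial at 4.490%.

Copper Financial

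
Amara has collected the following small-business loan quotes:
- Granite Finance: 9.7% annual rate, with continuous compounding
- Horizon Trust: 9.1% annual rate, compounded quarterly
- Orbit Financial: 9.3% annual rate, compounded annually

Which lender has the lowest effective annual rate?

Orbit Financial

Granite Finance: e^0.097 − 1 = 10.186%
Horizon Trust: (1 + 0.091/4)^4 − 1 = 9.415%
Orbit Financial: compounded annually, EAR = 9.300%
The lowest effective annual rate is Orbit Financial at 9.300%.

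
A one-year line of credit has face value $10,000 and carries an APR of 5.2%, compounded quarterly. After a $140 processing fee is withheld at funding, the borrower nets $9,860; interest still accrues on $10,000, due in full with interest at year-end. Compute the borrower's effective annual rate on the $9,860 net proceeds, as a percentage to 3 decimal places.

Amount owed after one year: 10,000 × (1 + 0.052/4)^4 = 10,000 × 1.053023 = $10,530.23.
Effective rate on net proceeds: 10,530.23 / 9,860 − 1 = 0.067974 = 6.797%.

6.797%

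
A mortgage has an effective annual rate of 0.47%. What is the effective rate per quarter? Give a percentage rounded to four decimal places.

0.1173%

The per-quarter rate i satisfies (1 + i)^4 = 1 + 0.0047.
i = 1.0047^(1/4) − 1 = 0.0011729 = 0.1173%.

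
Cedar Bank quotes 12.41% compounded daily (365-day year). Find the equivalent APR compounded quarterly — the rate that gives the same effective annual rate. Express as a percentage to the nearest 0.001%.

EAR = (1 + 0.1241/365)^365 − 1 = 0.132105.
Solve (1 + r/4)^4 = 1.132105: r/4 = 1.132105^(1/4) − 1 = 0.031506, so r = 0.126023 = 12.602%.

12.602%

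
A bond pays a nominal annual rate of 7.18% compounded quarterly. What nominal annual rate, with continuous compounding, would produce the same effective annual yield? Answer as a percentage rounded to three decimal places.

EAR = (1 + 0.0718/4)^4 − 1 = 0.073756.
Equivalent continuous rate: r = ln(1 + 0.073756) = 0.071163 = 7.116%.

7.116%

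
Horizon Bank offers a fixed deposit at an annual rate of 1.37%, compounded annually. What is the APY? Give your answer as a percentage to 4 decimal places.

Annual compounding means the effective rate equals the nominal rate: 1.3700%.

1.3700%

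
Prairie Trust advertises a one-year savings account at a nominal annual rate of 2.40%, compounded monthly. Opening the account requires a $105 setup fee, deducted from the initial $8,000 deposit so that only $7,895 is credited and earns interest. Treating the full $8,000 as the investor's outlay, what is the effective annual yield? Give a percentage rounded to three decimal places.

1.082%

Value after one year: 7,895 × (1 + 0.0240/12)^12 = 7,895 × 1.024266 = $8,086.58.
Effective yield on the $8,000 outlay: 8,086.58 / 8,000 − 1 = 0.010822 = 1.082%.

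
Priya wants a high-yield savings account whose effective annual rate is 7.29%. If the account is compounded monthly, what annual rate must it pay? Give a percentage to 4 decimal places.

(1 + r/12)^12 − 1 = 0.0729, so 1 + r/12 = 1.0729^(1/12).
r/12 = 0.005881, so r = 0.070572 = 7.0572%.

7.0572%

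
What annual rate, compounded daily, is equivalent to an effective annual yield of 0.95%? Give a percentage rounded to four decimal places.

0.9455%

(1 + r/365)^365 − 1 = 0.0095, so 1 + r/365 = 1.0095^(1/365).
r/365 = 0.000026, so r = 0.009455 = 0.9455%.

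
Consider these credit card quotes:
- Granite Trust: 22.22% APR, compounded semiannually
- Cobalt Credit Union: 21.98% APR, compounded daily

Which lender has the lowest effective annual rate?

Granite Trust

Granite Trust: (1 + 0.2222/2)^2 − 1 = 23.454%
Cobalt Credit Union: (1 + 0.2198/365)^365 − 1 = 24.575%
The lowest effective annual rate is Granite Trust at 23.454%.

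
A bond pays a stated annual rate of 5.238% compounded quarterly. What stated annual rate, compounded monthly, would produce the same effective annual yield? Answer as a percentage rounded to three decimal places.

EAR = (1 + 0.05238/4)^4 − 1 = 0.053418.
Solve (1 + r/12)^12 = 1.053418: r/12 = 1.053418^(1/12) − 1 = 0.004346, so r = 0.052153 = 5.215%.

5.215%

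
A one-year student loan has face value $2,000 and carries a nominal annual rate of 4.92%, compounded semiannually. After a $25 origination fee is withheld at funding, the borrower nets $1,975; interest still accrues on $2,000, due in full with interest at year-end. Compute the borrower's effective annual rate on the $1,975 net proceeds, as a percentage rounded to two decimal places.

Amount owed after one year: 2,000 × (1 + 0.0492/2)^2 = 2,000 × 1.049805 = $2,099.61.
Effective rate on net proceeds: 2,099.61 / 1,975 − 1 = 0.063094 = 6.31%.

6.31%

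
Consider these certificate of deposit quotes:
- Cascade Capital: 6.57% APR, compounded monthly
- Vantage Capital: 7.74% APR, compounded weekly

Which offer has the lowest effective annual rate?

Cascade Capital

Cascade Capital: (1 + 0.0657/12)^12 − 1 = 6.771%
Vantage Capital: (1 + 0.0774/52)^52 − 1 = 8.041%
The lowest effective annual rate is Cascade Capital at 6.771%.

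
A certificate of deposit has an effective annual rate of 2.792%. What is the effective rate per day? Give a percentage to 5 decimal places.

The per-day rate i satisfies (1 + i)^365 = 1 + 0.02792.
i = 1.02792^(1/365) − 1 = 0.0000754 = 0.00754%.

0.00754%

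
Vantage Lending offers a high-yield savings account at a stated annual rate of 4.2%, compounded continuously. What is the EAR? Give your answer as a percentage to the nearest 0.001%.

With continuous compounding, EAR = e^0.042 − 1.
e^0.042 = 1.042894, so EAR = 0.042894 = 4.289%.

4.289%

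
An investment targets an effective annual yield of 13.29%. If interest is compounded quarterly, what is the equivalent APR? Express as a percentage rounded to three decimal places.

(1 + r/4)^4 − 1 = 0.1329, so 1 + r/4 = 1.1329^(1/4).
r/4 = 0.031687, so r = 0.126747 = 12.675%.

12.675%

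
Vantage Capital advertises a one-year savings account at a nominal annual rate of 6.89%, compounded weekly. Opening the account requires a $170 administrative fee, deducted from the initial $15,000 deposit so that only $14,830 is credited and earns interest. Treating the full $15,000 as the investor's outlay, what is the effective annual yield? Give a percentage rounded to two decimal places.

5.91%

Value after one year: 14,830 × (1 + 0.0689/52)^52 = 14,830 × 1.071280 = $15,887.09.
Effective yield on the $15,000 outlay: 15,887.09 / 15,000 − 1 = 0.059139 = 5.91%.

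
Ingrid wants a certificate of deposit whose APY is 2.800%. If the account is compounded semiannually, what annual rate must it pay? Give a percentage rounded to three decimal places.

(1 + r/2)^2 − 1 = 0.02800, so 1 + r/2 = 1.02800^(1/2).
r/2 = 0.013903, so r = 0.027807 = 2.781%.

2.781%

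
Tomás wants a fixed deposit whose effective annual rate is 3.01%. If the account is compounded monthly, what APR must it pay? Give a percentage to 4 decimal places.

2.9693%

(1 + r/12)^12 − 1 = 0.0301, so 1 + r/12 = 1.0301^(1/12).
r/12 = 0.002474, so r = 0.029693 = 2.9693%.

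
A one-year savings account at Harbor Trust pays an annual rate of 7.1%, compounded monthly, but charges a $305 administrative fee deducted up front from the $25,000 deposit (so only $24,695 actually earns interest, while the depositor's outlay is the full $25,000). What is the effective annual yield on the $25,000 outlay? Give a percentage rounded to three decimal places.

6.026%

Value after one year: 24,695 × (1 + 0.071/12)^12 = 24,695 × 1.073357 = $26,506.54.
Effective yield on the $25,000 outlay: 26,506.54 / 25,000 − 1 = 0.060262 = 6.026%.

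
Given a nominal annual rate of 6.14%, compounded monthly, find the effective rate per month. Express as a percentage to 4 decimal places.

With a nominal annual rate compounded monthly, the periodic rate is the nominal rate divided by 12.
i = 0.0614 / 12 = 0.0051167 = 0.5117%.

0.5117%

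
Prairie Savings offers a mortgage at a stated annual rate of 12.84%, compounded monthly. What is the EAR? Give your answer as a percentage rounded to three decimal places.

EAR = (1 + 0.1284/12)^12 − 1.
= 1.136232 − 1 = 13.623%.

13.623%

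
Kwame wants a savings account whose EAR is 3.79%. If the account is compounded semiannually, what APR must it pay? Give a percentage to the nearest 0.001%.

3.755%

(1 + r/2)^2 − 1 = 0.0379, so 1 + r/2 = 1.0379^(1/2).
r/2 = 0.018774, so r = 0.037548 = 3.755%.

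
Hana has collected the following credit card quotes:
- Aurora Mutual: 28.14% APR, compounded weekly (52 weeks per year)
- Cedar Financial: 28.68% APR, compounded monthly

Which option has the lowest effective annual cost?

Aurora Mutual

Aurora Mutual: (1 + 0.2814/52)^52 − 1 = 32.398%
Cedar Financial: (1 + 0.2868/12)^12 − 1 = 32.767%
The lowest effective annual rate is Aurora Mutual at 32.398%.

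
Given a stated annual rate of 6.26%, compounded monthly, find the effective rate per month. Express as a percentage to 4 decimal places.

With a nominal annual rate compounded monthly, the periodic rate is the nominal rate divided by 12.
i = 0.0626 / 12 = 0.0052167 = 0.5217%.

0.5217%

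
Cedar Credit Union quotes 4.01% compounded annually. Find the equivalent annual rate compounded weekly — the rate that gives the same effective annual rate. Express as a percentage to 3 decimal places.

3.933%

Compounded annually, EAR = nominal = 0.040100.
Solve (1 + r/52)^52 = 1.040100: r/52 = 1.040100^(1/52) − 1 = 0.000756, so r = 0.039332 = 3.933%.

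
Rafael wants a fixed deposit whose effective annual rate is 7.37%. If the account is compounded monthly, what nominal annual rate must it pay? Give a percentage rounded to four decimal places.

(1 + r/12)^12 − 1 = 0.0737, so 1 + r/12 = 1.0737^(1/12).
r/12 = 0.005943, so r = 0.071322 = 7.1322%.

7.1322%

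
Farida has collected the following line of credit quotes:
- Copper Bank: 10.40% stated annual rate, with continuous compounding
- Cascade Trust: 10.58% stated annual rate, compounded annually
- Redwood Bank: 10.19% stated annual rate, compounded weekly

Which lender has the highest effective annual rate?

Copper Bank: e^0.1040 − 1 = 10.960%
Cascade Trust: compounded annually, EAR = 10.580%
Redwood Bank: (1 + 0.1019/52)^52 − 1 = 10.716%
The highest effective annual rate is Copper Bank at 10.960%.

Copper Bank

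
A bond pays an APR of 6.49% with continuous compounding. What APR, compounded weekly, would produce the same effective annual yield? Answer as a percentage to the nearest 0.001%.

EAR under continuous compounding: e^0.0649 − 1 = 0.067052.
Solve (1 + r/52)^52 = 1.067052: r/52 = 1.067052^(1/52) − 1 = 0.001249, so r = 0.064941 = 6.494%.

6.494%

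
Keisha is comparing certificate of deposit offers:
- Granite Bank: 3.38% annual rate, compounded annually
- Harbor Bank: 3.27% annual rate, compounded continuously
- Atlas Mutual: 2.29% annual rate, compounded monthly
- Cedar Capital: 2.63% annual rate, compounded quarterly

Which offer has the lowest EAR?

Atlas Mutual

Granite Bank: compounded annually, EAR = 3.380%
Harbor Bank: e^0.0327 − 1 = 3.324%
Atlas Mutual: (1 + 0.0229/12)^12 − 1 = 2.314%
Cedar Capital: (1 + 0.0263/4)^4 − 1 = 2.656%
The lowest effective annual rate is Atlas Mutual at 2.314%.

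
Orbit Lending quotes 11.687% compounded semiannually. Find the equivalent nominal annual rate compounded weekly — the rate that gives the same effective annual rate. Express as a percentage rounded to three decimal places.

EAR = (1 + 0.11687/2)^2 − 1 = 0.120285.
Solve (1 + r/52)^52 = 1.120285: r/52 = 1.120285^(1/52) − 1 = 0.002187, so r = 0.113707 = 11.371%.

11.371%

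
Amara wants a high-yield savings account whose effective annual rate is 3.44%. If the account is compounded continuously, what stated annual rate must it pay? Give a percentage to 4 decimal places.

Continuous: nominal r satisfies e^r − 1 = 0.0344.
r = ln(1 + 0.0344) = ln(1.0344) = 0.033822 = 3.3822%.

3.3822%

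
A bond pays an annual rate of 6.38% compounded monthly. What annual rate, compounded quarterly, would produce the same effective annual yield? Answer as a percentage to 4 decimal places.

EAR = (1 + 0.0638/12)^12 − 1 = 0.065699.
Solve (1 + r/4)^4 = 1.065699: r/4 = 1.065699^(1/4) − 1 = 0.016035, so r = 0.064140 = 6.4140%.

6.4140%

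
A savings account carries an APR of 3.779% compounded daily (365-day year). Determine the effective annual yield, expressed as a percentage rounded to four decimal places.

EAR = (1 + 0.03779/365)^365 − 1.
= 1.038511 − 1 = 3.8511%.

3.8511%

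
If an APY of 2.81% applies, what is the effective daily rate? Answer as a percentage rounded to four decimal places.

0.0076%

The per-day rate i satisfies (1 + i)^365 = 1 + 0.0281.
i = 1.0281^(1/365) − 1 = 0.0000759 = 0.0076%.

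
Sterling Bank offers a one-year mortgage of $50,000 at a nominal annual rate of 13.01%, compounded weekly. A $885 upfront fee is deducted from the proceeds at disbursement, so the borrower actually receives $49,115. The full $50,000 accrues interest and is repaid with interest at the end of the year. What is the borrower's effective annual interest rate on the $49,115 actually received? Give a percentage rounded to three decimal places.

15.928%

Amount owed after one year: 50,000 × (1 + 0.1301/52)^52 = 50,000 × 1.138757 = $56,937.86.
Effective rate on net proceeds: 56,937.86 / 49,115 − 1 = 0.159276 = 15.928%.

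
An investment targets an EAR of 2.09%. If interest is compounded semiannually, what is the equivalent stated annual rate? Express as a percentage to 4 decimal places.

2.0792%

(1 + r/2)^2 − 1 = 0.0209, so 1 + r/2 = 1.0209^(1/2).
r/2 = 0.010396, so r = 0.020792 = 2.0792%.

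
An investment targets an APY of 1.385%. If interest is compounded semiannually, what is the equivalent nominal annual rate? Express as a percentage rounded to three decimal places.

1.380%

(1 + r/2)^2 − 1 = 0.01385, so 1 + r/2 = 1.01385^(1/2).
r/2 = 0.006901, so r = 0.013802 = 1.380%.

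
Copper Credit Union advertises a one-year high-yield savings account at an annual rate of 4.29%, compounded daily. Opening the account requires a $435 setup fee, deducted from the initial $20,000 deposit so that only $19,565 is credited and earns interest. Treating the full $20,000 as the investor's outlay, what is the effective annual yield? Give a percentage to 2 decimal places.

Value after one year: 19,565 × (1 + 0.0429/365)^365 = 19,565 × 1.043831 = $20,422.55.
Effective yield on the $20,000 outlay: 20,422.55 / 20,000 − 1 = 0.021128 = 2.11%.

2.11%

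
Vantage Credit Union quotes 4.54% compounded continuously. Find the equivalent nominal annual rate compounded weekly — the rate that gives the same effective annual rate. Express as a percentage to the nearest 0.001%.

4.542%

EAR under continuous compounding: e^0.0454 − 1 = 0.046446.
Solve (1 + r/52)^52 = 1.046446: r/52 = 1.046446^(1/52) − 1 = 0.000873, so r = 0.045420 = 4.542%.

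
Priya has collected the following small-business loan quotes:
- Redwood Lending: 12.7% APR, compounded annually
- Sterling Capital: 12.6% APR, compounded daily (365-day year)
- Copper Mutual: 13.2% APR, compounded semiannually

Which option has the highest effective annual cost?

Copper Mutual

Redwood Lending: compounded annually, EAR = 12.700%
Sterling Capital: (1 + 0.126/365)^365 − 1 = 13.426%
Copper Mutual: (1 + 0.132/2)^2 − 1 = 13.636%
The highest effective annual rate is Copper Mutual at 13.636%.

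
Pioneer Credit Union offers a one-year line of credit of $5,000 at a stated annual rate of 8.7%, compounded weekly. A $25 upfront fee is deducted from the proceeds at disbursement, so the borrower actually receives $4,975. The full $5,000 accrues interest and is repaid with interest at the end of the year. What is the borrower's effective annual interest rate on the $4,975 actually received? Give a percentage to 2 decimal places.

Amount owed after one year: 5,000 × (1 + 0.087/52)^52 = 5,000 × 1.090817 = $5,454.09.
Effective rate on net proceeds: 5,454.09 / 4,975 − 1 = 0.096299 = 9.63%.

9.63%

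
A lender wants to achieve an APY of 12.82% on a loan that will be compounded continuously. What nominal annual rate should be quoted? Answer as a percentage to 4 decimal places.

Continuous: nominal r satisfies e^r − 1 = 0.1282.
r = ln(1 + 0.1282) = ln(1.1282) = 0.120623 = 12.0623%.

12.0623%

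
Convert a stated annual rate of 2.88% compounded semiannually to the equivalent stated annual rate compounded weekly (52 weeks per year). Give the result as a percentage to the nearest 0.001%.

EAR = (1 + 0.0288/2)^2 − 1 = 0.029007.
Solve (1 + r/52)^52 = 1.029007: r/52 = 1.029007^(1/52) − 1 = 0.000550, so r = 0.028602 = 2.860%.

2.860%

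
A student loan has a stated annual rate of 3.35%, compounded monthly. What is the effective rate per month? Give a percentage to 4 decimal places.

0.2792%

With a nominal annual rate compounded monthly, the periodic rate is the nominal rate divided by 12.
i = 0.0335 / 12 = 0.0027917 = 0.2792%.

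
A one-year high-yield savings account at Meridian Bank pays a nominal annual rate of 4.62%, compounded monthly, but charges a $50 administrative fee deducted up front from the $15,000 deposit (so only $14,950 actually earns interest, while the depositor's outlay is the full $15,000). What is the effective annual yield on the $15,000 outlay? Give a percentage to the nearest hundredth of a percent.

4.37%

Value after one year: 14,950 × (1 + 0.0462/12)^12 = 14,950 × 1.047191 = $15,655.50.
Effective yield on the $15,000 outlay: 15,655.50 / 15,000 − 1 = 0.043700 = 4.37%.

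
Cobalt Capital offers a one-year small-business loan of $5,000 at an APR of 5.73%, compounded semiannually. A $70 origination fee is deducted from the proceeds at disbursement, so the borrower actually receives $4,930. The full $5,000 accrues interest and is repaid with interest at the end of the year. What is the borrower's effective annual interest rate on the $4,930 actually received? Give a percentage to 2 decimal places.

Amount owed after one year: 5,000 × (1 + 0.0573/2)^2 = 5,000 × 1.058121 = $5,290.60.
Effective rate on net proceeds: 5,290.60 / 4,930 − 1 = 0.073145 = 7.31%.

7.31%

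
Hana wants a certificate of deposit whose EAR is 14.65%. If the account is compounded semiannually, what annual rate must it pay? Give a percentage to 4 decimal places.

(1 + r/2)^2 − 1 = 0.1465, so 1 + r/2 = 1.1465^(1/2).
r/2 = 0.070747, so r = 0.141495 = 14.1495%.

14.1495%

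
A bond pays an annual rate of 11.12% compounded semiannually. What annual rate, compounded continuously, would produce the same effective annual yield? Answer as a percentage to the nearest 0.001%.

EAR = (1 + 0.1112/2)^2 − 1 = 0.114291.
Equivalent continuous rate: r = ln(1 + 0.114291) = 0.108219 = 10.822%.

10.822%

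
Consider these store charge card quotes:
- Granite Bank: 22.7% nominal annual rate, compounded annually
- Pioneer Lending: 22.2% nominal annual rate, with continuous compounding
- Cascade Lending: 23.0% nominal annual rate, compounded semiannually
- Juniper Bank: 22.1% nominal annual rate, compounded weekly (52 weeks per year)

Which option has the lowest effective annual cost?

Granite Bank

Granite Bank: compounded annually, EAR = 22.700%
Pioneer Lending: e^0.222 − 1 = 24.857%
Cascade Lending: (1 + 0.230/2)^2 − 1 = 24.323%
Juniper Bank: (1 + 0.221/52)^52 − 1 = 24.674%
The lowest effective annual rate is Granite Bank at 22.700%.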